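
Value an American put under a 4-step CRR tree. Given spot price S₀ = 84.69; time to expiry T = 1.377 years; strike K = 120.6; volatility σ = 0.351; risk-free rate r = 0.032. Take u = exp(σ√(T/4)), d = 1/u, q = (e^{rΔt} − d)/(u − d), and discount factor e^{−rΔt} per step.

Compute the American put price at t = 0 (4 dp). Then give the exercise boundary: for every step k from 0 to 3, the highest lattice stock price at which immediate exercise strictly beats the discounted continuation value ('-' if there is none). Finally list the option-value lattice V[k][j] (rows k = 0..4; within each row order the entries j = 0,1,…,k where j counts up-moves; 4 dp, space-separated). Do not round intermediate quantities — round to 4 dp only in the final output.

price = 37.7082
boundary = - 68.9275 84.6900 68.9275
tree:
37.7082
51.6725 23.1775
64.5012 35.9100 9.6673
74.9423 51.6725 18.6320 0.0000
83.4401 64.5012 35.9100 0.0000 0.0000

Δt=0.34425, u=1.22868, d=0.81388, q=0.47540, disc=e^(-rΔt)=0.98904
k=4 terminal: V=max(K-S,0) → 83.4401 64.5012 35.9100 0.0000 0.0000
k=3: j=0 S=45.6577 intr=74.9423 cont=73.6210 V=74.9423[EX]; j=1 S=68.9275 intr=51.6725 cont=50.3512 V=51.6725[EX]; j=2 S=104.0570 intr=16.5430 cont=18.6320 V=18.6320[hold]; j=3 S=157.0905 intr=0.0000 cont=0.0000 V=0.0000[hold]  S*(3)=68.9275
k=2: j=0 S=56.0988 intr=64.5012 cont=63.1800 V=64.5012[EX]; j=1 S=84.6900 intr=35.9100 cont=35.5710 V=35.9100[EX]; j=2 S=127.8529 intr=0.0000 cont=9.6673 V=9.6673[hold]  S*(2)=84.6900
k=1: j=0 S=68.9275 intr=51.6725 cont=50.3512 V=51.6725[EX]; j=1 S=104.0570 intr=16.5430 cont=23.1775 V=23.1775[hold]  S*(1)=68.9275
k=0: j=0 S=84.6900 intr=35.9100 cont=37.7082 V=37.7082[hold]  S*(0)=-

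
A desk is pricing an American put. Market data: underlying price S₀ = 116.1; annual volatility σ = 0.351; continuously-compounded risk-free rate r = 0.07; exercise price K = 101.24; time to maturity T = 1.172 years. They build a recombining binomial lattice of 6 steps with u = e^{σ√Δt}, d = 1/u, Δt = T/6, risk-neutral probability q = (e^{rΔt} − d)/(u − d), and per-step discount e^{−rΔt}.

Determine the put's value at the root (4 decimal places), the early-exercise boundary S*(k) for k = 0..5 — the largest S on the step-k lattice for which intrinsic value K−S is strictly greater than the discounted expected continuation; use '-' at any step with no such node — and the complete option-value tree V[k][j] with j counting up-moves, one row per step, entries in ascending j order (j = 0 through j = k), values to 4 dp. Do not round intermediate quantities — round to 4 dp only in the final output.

Δt=0.19533, u=1.16781, d=0.85630, q=0.50549, disc=e^(-rΔt)=0.98642
k=6 terminal: V=max(K-S,0) → 55.4680 38.8171 16.1089 0.0000 0.0000 0.0000 0.0000
k=5: j=0 S=53.4530 intr=47.7870 cont=46.4121 V=47.7870[EX]; j=1 S=72.8981 intr=28.3419 cont=26.9670 V=28.3419[EX]; j=2 S=99.4169 intr=1.8231 cont=7.8578 V=7.8578[hold]; j=3 S=135.5827 intr=0.0000 cont=0.0000 V=0.0000[hold]; j=4 S=184.9048 intr=0.0000 cont=0.0000 V=0.0000[hold]; j=5 S=252.1694 intr=0.0000 cont=0.0000 V=0.0000[hold]  S*(5)=72.8981
k=4: j=0 S=62.4229 intr=38.8171 cont=37.4422 V=38.8171[EX]; j=1 S=85.1311 intr=16.1089 cont=17.7431 V=17.7431[hold]; j=2 S=116.1000 intr=0.0000 cont=3.8330 V=3.8330[hold]; j=3 S=158.3348 intr=0.0000 cont=0.0000 V=0.0000[hold]; j=4 S=215.9336 intr=0.0000 cont=0.0000 V=0.0000[hold]  S*(4)=62.4229
k=3: j=0 S=72.8981 intr=28.3419 cont=27.7819 V=28.3419[EX]; j=1 S=99.4169 intr=1.8231 cont=10.5662 V=10.5662[hold]; j=2 S=135.5827 intr=0.0000 cont=1.8697 V=1.8697[hold]; j=3 S=184.9048 intr=0.0000 cont=0.0000 V=0.0000[hold]  S*(3)=72.8981
k=2: j=0 S=85.1311 intr=16.1089 cont=19.0936 V=19.0936[hold]; j=1 S=116.1000 intr=0.0000 cont=6.0864 V=6.0864[hold]; j=2 S=158.3348 intr=0.0000 cont=0.9120 V=0.9120[hold]  S*(2)=-
k=1: j=0 S=99.4169 intr=1.8231 cont=12.3486 V=12.3486[hold]; j=1 S=135.5827 intr=0.0000 cont=3.4237 V=3.4237[hold]  S*(1)=-
k=0: j=0 S=116.1000 intr=0.0000 cont=7.7307 V=7.7307[hold]  S*(0)=-

price = 7.7307
boundary = - - - 72.8981 62.4229 72.8981
tree:
7.7307
12.3486 3.4237
19.0936 6.0864 0.9120
28.3419 10.5662 1.8697 0.0000
38.8171 17.7431 3.8330 0.0000 0.0000
47.7870 28.3419 7.8578 0.0000 0.0000 0.0000
55.4680 38.8171 16.1089 0.0000 0.0000 0.0000 0.0000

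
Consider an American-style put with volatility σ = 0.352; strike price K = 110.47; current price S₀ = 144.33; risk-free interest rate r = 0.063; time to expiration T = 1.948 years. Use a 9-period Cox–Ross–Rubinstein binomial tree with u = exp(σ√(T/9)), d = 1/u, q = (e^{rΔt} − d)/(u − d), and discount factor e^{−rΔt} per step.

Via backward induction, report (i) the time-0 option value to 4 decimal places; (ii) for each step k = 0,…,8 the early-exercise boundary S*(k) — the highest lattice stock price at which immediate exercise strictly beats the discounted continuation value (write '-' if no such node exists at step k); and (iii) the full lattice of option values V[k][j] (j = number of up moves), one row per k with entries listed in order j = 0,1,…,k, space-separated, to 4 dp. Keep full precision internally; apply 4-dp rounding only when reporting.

Δt=0.21644, u=1.17794, d=0.84894, q=0.50088, disc=e^(-rΔt)=0.98646
k=9 terminal: V=max(K-S,0) → 77.4129 64.6023 46.8271 22.1635 0.0000 0.0000 0.0000 0.0000 0.0000 0.0000
k=8: j=0 S=38.9391 intr=71.5309 cont=70.0348 V=71.5309[EX]; j=1 S=54.0292 intr=56.4408 cont=54.9447 V=56.4408[EX]; j=2 S=74.9672 intr=35.5028 cont=34.0067 V=35.5028[EX]; j=3 S=104.0193 intr=6.4507 cont=10.9124 V=10.9124[hold]; j=4 S=144.3300 intr=0.0000 cont=0.0000 V=0.0000[hold]; j=5 S=200.2624 intr=0.0000 cont=0.0000 V=0.0000[hold]; j=6 S=277.8703 intr=0.0000 cont=0.0000 V=0.0000[hold]; j=7 S=385.5537 intr=0.0000 cont=0.0000 V=0.0000[hold]; j=8 S=534.9678 intr=0.0000 cont=0.0000 V=0.0000[hold]  S*(8)=74.9672
k=7: j=0 S=45.8677 intr=64.6023 cont=63.1062 V=64.6023[EX]; j=1 S=63.6429 intr=46.8271 cont=45.3310 V=46.8271[EX]; j=2 S=88.3065 intr=22.1635 cont=22.8719 V=22.8719[hold]; j=3 S=122.5280 intr=0.0000 cont=5.3728 V=5.3728[hold]; j=4 S=170.0114 intr=0.0000 cont=0.0000 V=0.0000[hold]; j=5 S=235.8961 intr=0.0000 cont=0.0000 V=0.0000[hold]; j=6 S=327.3132 intr=0.0000 cont=0.0000 V=0.0000[hold]; j=7 S=454.1573 intr=0.0000 cont=0.0000 V=0.0000[hold]  S*(7)=63.6429
k=6: j=0 S=54.0292 intr=56.4408 cont=54.9447 V=56.4408[EX]; j=1 S=74.9672 intr=35.5028 cont=34.3567 V=35.5028[EX]; j=2 S=104.0193 intr=6.4507 cont=13.9159 V=13.9159[hold]; j=3 S=144.3300 intr=0.0000 cont=2.6453 V=2.6453[hold]; j=4 S=200.2624 intr=0.0000 cont=0.0000 V=0.0000[hold]; j=5 S=277.8703 intr=0.0000 cont=0.0000 V=0.0000[hold]; j=6 S=385.5537 intr=0.0000 cont=0.0000 V=0.0000[hold]  S*(6)=74.9672
k=5: j=0 S=63.6429 intr=46.8271 cont=45.3310 V=46.8271[EX]; j=1 S=88.3065 intr=22.1635 cont=24.3559 V=24.3559[hold]; j=2 S=122.5280 intr=0.0000 cont=8.1586 V=8.1586[hold]; j=3 S=170.0114 intr=0.0000 cont=1.3025 V=1.3025[hold]; j=4 S=235.8961 intr=0.0000 cont=0.0000 V=0.0000[hold]; j=5 S=327.3132 intr=0.0000 cont=0.0000 V=0.0000[hold]  S*(5)=63.6429
k=4: j=0 S=74.9672 intr=35.5028 cont=35.0899 V=35.5028[EX]; j=1 S=104.0193 intr=6.4507 cont=16.0230 V=16.0230[hold]; j=2 S=144.3300 intr=0.0000 cont=4.6605 V=4.6605[hold]; j=3 S=200.2624 intr=0.0000 cont=0.6413 V=0.6413[hold]; j=4 S=277.8703 intr=0.0000 cont=0.0000 V=0.0000[hold]  S*(4)=74.9672
k=3: j=0 S=88.3065 intr=22.1635 cont=25.3971 V=25.3971[hold]; j=1 S=122.5280 intr=0.0000 cont=10.1918 V=10.1918[hold]; j=2 S=170.0114 intr=0.0000 cont=2.6115 V=2.6115[hold]; j=3 S=235.8961 intr=0.0000 cont=0.3157 V=0.3157[hold]  S*(3)=-
k=2: j=0 S=104.0193 intr=6.4507 cont=17.5402 V=17.5402[hold]; j=1 S=144.3300 intr=0.0000 cont=6.3084 V=6.3084[hold]; j=2 S=200.2624 intr=0.0000 cont=1.4418 V=1.4418[hold]  S*(2)=-
k=1: j=0 S=122.5280 intr=0.0000 cont=11.7530 V=11.7530[hold]; j=1 S=170.0114 intr=0.0000 cont=3.8184 V=3.8184[hold]  S*(1)=-
k=0: j=0 S=144.3300 intr=0.0000 cont=7.6733 V=7.6733[hold]  S*(0)=-

price = 7.6733
boundary = - - - - 74.9672 63.6429 74.9672 63.6429 74.9672
tree:
7.6733
11.7530 3.8184
17.5402 6.3084 1.4418
25.3971 10.1918 2.6115 0.3157
35.5028 16.0230 4.6605 0.6413 0.0000
46.8271 24.3559 8.1586 1.3025 0.0000 0.0000
56.4408 35.5028 13.9159 2.6453 0.0000 0.0000 0.0000
64.6023 46.8271 22.8719 5.3728 0.0000 0.0000 0.0000 0.0000
71.5309 56.4408 35.5028 10.9124 0.0000 0.0000 0.0000 0.0000 0.0000
77.4129 64.6023 46.8271 22.1635 0.0000 0.0000 0.0000 0.0000 0.0000 0.0000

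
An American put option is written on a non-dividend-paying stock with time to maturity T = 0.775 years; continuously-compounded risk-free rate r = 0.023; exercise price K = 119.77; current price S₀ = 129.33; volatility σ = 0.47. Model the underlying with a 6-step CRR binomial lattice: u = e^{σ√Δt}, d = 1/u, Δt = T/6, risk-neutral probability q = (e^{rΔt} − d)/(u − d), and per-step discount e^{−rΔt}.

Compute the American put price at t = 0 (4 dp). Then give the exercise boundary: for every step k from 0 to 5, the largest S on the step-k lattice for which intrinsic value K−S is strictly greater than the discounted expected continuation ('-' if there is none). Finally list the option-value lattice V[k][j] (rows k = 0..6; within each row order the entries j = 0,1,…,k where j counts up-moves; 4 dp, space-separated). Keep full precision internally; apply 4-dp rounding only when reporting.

price = 15.3082
boundary = - - - - 65.8053 77.9149
tree:
15.3082
22.2752 7.4425
31.3277 12.0701 2.2006
42.2204 19.0771 4.1381 0.0000
53.9647 29.0659 7.7816 0.0000 0.0000
64.1923 41.8551 14.6331 0.0000 0.0000 0.0000
72.8302 53.9647 27.5171 0.0000 0.0000 0.0000 0.0000

Δt=0.12917  u=1.18402  d=0.84458  q=0.46664  discount=0.99703
step 6 (expiry): payoffs max(K−S,0) = 72.8302 53.9647 27.5171 0.0000 0.0000 0.0000 0.0000
step 5: (k=5,j=0): S=55.5777, (K−S)⁺=64.1923, hold=63.8370 ⇒ V=64.1923 exercise | (k=5,j=1): S=77.9149, (K−S)⁺=41.8551, hold=41.4999 ⇒ V=41.8551 exercise | (k=5,j=2): S=109.2294, (K−S)⁺=10.5406, hold=14.6331 ⇒ V=14.6331 continue | (k=5,j=3): S=153.1295, (K−S)⁺=0.0000, hold=0.0000 ⇒ V=0.0000 continue | (k=5,j=4): S=214.6734, (K−S)⁺=0.0000, hold=0.0000 ⇒ V=0.0000 continue | (k=5,j=5): S=300.9523, (K−S)⁺=0.0000, hold=0.0000 ⇒ V=0.0000 continue  boundary S*=77.9149
step 4: (k=4,j=0): S=65.8053, (K−S)⁺=53.9647, hold=53.6095 ⇒ V=53.9647 exercise | (k=4,j=1): S=92.2529, (K−S)⁺=27.5171, hold=29.0659 ⇒ V=29.0659 continue | (k=4,j=2): S=129.3300, (K−S)⁺=0.0000, hold=7.7816 ⇒ V=7.7816 continue | (k=4,j=3): S=181.3087, (K−S)⁺=0.0000, hold=0.0000 ⇒ V=0.0000 continue | (k=4,j=4): S=254.1780, (K−S)⁺=0.0000, hold=0.0000 ⇒ V=0.0000 continue  boundary S*=65.8053
step 3: (k=3,j=0): S=77.9149, (K−S)⁺=41.8551, hold=42.2204 ⇒ V=42.2204 continue | (k=3,j=1): S=109.2294, (K−S)⁺=10.5406, hold=19.0771 ⇒ V=19.0771 continue | (k=3,j=2): S=153.1295, (K−S)⁺=0.0000, hold=4.1381 ⇒ V=4.1381 continue | (k=3,j=3): S=214.6734, (K−S)⁺=0.0000, hold=0.0000 ⇒ V=0.0000 continue  boundary S*=-
step 2: (k=2,j=0): S=92.2529, (K−S)⁺=27.5171, hold=31.3277 ⇒ V=31.3277 continue | (k=2,j=1): S=129.3300, (K−S)⁺=0.0000, hold=12.0701 ⇒ V=12.0701 continue | (k=2,j=2): S=181.3087, (K−S)⁺=0.0000, hold=2.2006 ⇒ V=2.2006 continue  boundary S*=-
step 1: (k=1,j=0): S=109.2294, (K−S)⁺=10.5406, hold=22.2752 ⇒ V=22.2752 continue | (k=1,j=1): S=153.1295, (K−S)⁺=0.0000, hold=7.4425 ⇒ V=7.4425 continue  boundary S*=-
step 0: (k=0,j=0): S=129.3300, (K−S)⁺=0.0000, hold=15.3082 ⇒ V=15.3082 continue  boundary S*=-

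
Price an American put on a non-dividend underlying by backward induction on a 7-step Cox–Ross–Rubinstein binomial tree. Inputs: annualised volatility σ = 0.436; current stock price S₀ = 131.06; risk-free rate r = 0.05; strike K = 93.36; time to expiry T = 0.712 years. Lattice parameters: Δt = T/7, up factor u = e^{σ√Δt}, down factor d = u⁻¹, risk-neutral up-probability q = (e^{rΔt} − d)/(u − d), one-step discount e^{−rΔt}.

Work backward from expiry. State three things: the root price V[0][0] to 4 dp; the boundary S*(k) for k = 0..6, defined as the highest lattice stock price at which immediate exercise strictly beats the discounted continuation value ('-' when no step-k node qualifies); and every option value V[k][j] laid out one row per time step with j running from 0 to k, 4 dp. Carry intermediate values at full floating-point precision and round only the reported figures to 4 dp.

price = 3.4412
boundary = - - - - - 65.3917 75.1471
tree:
3.4412
5.5219 1.2555
8.6789 2.2086 0.2508
13.2941 3.8415 0.4880 0.0000
19.7056 6.5871 0.9498 0.0000 0.0000
27.9683 11.0890 1.8486 0.0000 0.0000 0.0000
36.4573 18.2129 3.5978 0.0000 0.0000 0.0000 0.0000
43.8443 27.9683 7.0022 0.0000 0.0000 0.0000 0.0000 0.0000

Δt=0.10171, u=1.14918, d=0.87018, q=0.48357, disc=e^(-rΔt)=0.99493
k=7 terminal: V=max(K-S,0) → 43.8443 27.9683 7.0022 0.0000 0.0000 0.0000 0.0000 0.0000
k=6: j=0 S=56.9027 intr=36.4573 cont=35.9837 V=36.4573[EX]; j=1 S=75.1471 intr=18.2129 cont=17.7393 V=18.2129[EX]; j=2 S=99.2410 intr=0.0000 cont=3.5978 V=3.5978[hold]; j=3 S=131.0600 intr=0.0000 cont=0.0000 V=0.0000[hold]; j=4 S=173.0809 intr=0.0000 cont=0.0000 V=0.0000[hold]; j=5 S=228.5748 intr=0.0000 cont=0.0000 V=0.0000[hold]; j=6 S=301.8613 intr=0.0000 cont=0.0000 V=0.0000[hold]  S*(6)=75.1471
k=5: j=0 S=65.3917 intr=27.9683 cont=27.4947 V=27.9683[EX]; j=1 S=86.3578 intr=7.0022 cont=11.0890 V=11.0890[hold]; j=2 S=114.0461 intr=0.0000 cont=1.8486 V=1.8486[hold]; j=3 S=150.6120 intr=0.0000 cont=0.0000 V=0.0000[hold]; j=4 S=198.9018 intr=0.0000 cont=0.0000 V=0.0000[hold]; j=5 S=262.6745 intr=0.0000 cont=0.0000 V=0.0000[hold]  S*(5)=65.3917
k=4: j=0 S=75.1471 intr=18.2129 cont=19.7056 V=19.7056[hold]; j=1 S=99.2410 intr=0.0000 cont=6.5871 V=6.5871[hold]; j=2 S=131.0600 intr=0.0000 cont=0.9498 V=0.9498[hold]; j=3 S=173.0809 intr=0.0000 cont=0.0000 V=0.0000[hold]; j=4 S=228.5748 intr=0.0000 cont=0.0000 V=0.0000[hold]  S*(4)=-
k=3: j=0 S=86.3578 intr=7.0022 cont=13.2941 V=13.2941[hold]; j=1 S=114.0461 intr=0.0000 cont=3.8415 V=3.8415[hold]; j=2 S=150.6120 intr=0.0000 cont=0.4880 V=0.4880[hold]; j=3 S=198.9018 intr=0.0000 cont=0.0000 V=0.0000[hold]  S*(3)=-
k=2: j=0 S=99.2410 intr=0.0000 cont=8.6789 V=8.6789[hold]; j=1 S=131.0600 intr=0.0000 cont=2.2086 V=2.2086[hold]; j=2 S=173.0809 intr=0.0000 cont=0.2508 V=0.2508[hold]  S*(2)=-
k=1: j=0 S=114.0461 intr=0.0000 cont=5.5219 V=5.5219[hold]; j=1 S=150.6120 intr=0.0000 cont=1.2555 V=1.2555[hold]  S*(1)=-
k=0: j=0 S=131.0600 intr=0.0000 cont=3.4412 V=3.4412[hold]  S*(0)=-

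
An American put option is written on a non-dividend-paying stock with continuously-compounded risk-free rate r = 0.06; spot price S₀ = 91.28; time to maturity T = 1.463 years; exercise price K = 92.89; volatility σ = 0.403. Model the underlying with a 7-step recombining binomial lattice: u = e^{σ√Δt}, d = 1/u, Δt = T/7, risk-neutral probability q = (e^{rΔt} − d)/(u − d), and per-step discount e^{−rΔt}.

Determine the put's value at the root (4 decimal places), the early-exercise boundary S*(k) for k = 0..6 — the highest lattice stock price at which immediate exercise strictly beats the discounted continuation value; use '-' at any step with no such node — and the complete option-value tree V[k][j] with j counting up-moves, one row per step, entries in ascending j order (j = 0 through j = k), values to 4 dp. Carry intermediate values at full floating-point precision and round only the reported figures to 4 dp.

Δt=0.20900, u=1.20230, d=0.83174, q=0.48812, disc=e^(-rΔt)=0.98754
k=7 terminal: V=max(K-S,0) → 67.7548 56.5564 40.3687 16.9689 0.0000 0.0000 0.0000 0.0000
k=6: j=0 S=30.2201 intr=62.6699 cont=61.5124 V=62.6699[EX]; j=1 S=43.6840 intr=49.2060 cont=48.0485 V=49.2060[EX]; j=2 S=63.1464 intr=29.7436 cont=28.5860 V=29.7436[EX]; j=3 S=91.2800 intr=1.6100 cont=8.5778 V=8.5778[hold]; j=4 S=131.9479 intr=0.0000 cont=0.0000 V=0.0000[hold]; j=5 S=190.7344 intr=0.0000 cont=0.0000 V=0.0000[hold]; j=6 S=275.7121 intr=0.0000 cont=0.0000 V=0.0000[hold]  S*(6)=63.1464
k=5: j=0 S=36.3336 intr=56.5564 cont=55.3988 V=56.5564[EX]; j=1 S=52.5213 intr=40.3687 cont=39.2111 V=40.3687[EX]; j=2 S=75.9211 intr=16.9689 cont=19.1701 V=19.1701[hold]; j=3 S=109.7461 intr=0.0000 cont=4.3360 V=4.3360[hold]; j=4 S=158.6411 intr=0.0000 cont=0.0000 V=0.0000[hold]; j=5 S=229.3203 intr=0.0000 cont=0.0000 V=0.0000[hold]  S*(5)=52.5213
k=4: j=0 S=43.6840 intr=49.2060 cont=48.0485 V=49.2060[EX]; j=1 S=63.1464 intr=29.7436 cont=29.6470 V=29.7436[EX]; j=2 S=91.2800 intr=1.6100 cont=11.7806 V=11.7806[hold]; j=3 S=131.9479 intr=0.0000 cont=2.1919 V=2.1919[hold]; j=4 S=190.7344 intr=0.0000 cont=0.0000 V=0.0000[hold]  S*(4)=63.1464
k=3: j=0 S=52.5213 intr=40.3687 cont=39.2111 V=40.3687[EX]; j=1 S=75.9211 intr=16.9689 cont=20.7140 V=20.7140[hold]; j=2 S=109.7461 intr=0.0000 cont=7.0116 V=7.0116[hold]; j=3 S=158.6411 intr=0.0000 cont=1.1080 V=1.1080[hold]  S*(3)=52.5213
k=2: j=0 S=63.1464 intr=29.7436 cont=30.3913 V=30.3913[hold]; j=1 S=91.2800 intr=1.6100 cont=13.8508 V=13.8508[hold]; j=2 S=131.9479 intr=0.0000 cont=4.0784 V=4.0784[hold]  S*(2)=-
k=1: j=0 S=75.9211 intr=16.9689 cont=22.0393 V=22.0393[hold]; j=1 S=109.7461 intr=0.0000 cont=8.9675 V=8.9675[hold]  S*(1)=-
k=0: j=0 S=91.2800 intr=1.6100 cont=15.4635 V=15.4635[hold]  S*(0)=-

price = 15.4635
boundary = - - - 52.5213 63.1464 52.5213 63.1464
tree:
15.4635
22.0393 8.9675
30.3913 13.8508 4.0784
40.3687 20.7140 7.0116 1.1080
49.2060 29.7436 11.7806 2.1919 0.0000
56.5564 40.3687 19.1701 4.3360 0.0000 0.0000
62.6699 49.2060 29.7436 8.5778 0.0000 0.0000 0.0000
67.7548 56.5564 40.3687 16.9689 0.0000 0.0000 0.0000 0.0000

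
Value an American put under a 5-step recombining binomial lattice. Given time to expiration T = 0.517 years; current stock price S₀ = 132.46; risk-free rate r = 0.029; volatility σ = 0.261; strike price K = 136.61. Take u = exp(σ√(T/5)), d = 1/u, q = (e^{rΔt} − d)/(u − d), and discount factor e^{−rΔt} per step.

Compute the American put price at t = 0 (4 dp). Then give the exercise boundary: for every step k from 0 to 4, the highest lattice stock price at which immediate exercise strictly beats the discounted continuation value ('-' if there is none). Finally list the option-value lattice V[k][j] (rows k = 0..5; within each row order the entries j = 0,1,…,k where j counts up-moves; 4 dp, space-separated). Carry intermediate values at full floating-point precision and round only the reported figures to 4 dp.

price = 11.6148
boundary = - - - 102.9764 111.9920
tree:
11.6148
17.3432 5.8851
24.8115 9.8865 1.8694
33.6336 16.0293 3.7269 0.0000
41.9233 24.6180 7.4302 0.0000 0.0000
49.5457 33.6336 14.8132 0.0000 0.0000 0.0000

Δt=0.10340, u=1.08755, d=0.91950, q=0.49690, disc=e^(-rΔt)=0.99701
k=5 terminal: V=max(K-S,0) → 49.5457 33.6336 14.8132 0.0000 0.0000 0.0000
k=4: j=0 S=94.6867 intr=41.9233 cont=41.5143 V=41.9233[EX]; j=1 S=111.9920 intr=24.6180 cont=24.2090 V=24.6180[EX]; j=2 S=132.4600 intr=4.1500 cont=7.4302 V=7.4302[hold]; j=3 S=156.6689 intr=0.0000 cont=0.0000 V=0.0000[hold]; j=4 S=185.3022 intr=0.0000 cont=0.0000 V=0.0000[hold]  S*(4)=111.9920
k=3: j=0 S=102.9764 intr=33.6336 cont=33.2245 V=33.6336[EX]; j=1 S=121.7968 intr=14.8132 cont=16.0293 V=16.0293[hold]; j=2 S=144.0568 intr=0.0000 cont=3.7269 V=3.7269[hold]; j=3 S=170.3851 intr=0.0000 cont=0.0000 V=0.0000[hold]  S*(3)=102.9764
k=2: j=0 S=111.9920 intr=24.6180 cont=24.8115 V=24.8115[hold]; j=1 S=132.4600 intr=4.1500 cont=9.8865 V=9.8865[hold]; j=2 S=156.6689 intr=0.0000 cont=1.8694 V=1.8694[hold]  S*(2)=-
k=1: j=0 S=121.7968 intr=14.8132 cont=17.3432 V=17.3432[hold]; j=1 S=144.0568 intr=0.0000 cont=5.8851 V=5.8851[hold]  S*(1)=-
k=0: j=0 S=132.4600 intr=4.1500 cont=11.6148 V=11.6148[hold]  S*(0)=-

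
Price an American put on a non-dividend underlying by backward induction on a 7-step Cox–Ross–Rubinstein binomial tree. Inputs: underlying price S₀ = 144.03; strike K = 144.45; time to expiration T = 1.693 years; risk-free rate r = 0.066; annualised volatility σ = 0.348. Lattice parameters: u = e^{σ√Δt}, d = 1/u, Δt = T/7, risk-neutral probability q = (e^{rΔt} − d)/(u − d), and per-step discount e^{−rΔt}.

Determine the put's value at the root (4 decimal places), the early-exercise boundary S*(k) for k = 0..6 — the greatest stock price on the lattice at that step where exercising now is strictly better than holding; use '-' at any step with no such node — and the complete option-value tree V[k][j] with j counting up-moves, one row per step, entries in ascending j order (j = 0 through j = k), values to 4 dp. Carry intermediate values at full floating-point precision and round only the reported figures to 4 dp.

price = 20.1589
boundary = - - - 86.1934 102.2822 86.1934 102.2822
tree:
20.1589
29.7546 11.3627
42.4565 18.2091 4.9904
58.2566 28.2686 8.8945 1.3092
71.8148 42.1678 15.4977 2.6825 0.0000
83.2402 58.2566 26.1672 5.4964 0.0000 0.0000
92.8684 71.8148 42.1678 11.2621 0.0000 0.0000 0.0000
100.9821 83.2402 58.2566 23.0757 0.0000 0.0000 0.0000 0.0000

Δt=0.24186  u=1.18666  d=0.84270  q=0.50410  discount=0.98416
step 7 (expiry): payoffs max(K−S,0) = 100.9821 83.2402 58.2566 23.0757 0.0000 0.0000 0.0000 0.0000
step 6: (k=6,j=0): S=51.5816, (K−S)⁺=92.8684, hold=90.5809 ⇒ V=92.8684 exercise | (k=6,j=1): S=72.6352, (K−S)⁺=71.8148, hold=69.5273 ⇒ V=71.8148 exercise | (k=6,j=2): S=102.2822, (K−S)⁺=42.1678, hold=39.8803 ⇒ V=42.1678 exercise | (k=6,j=3): S=144.0300, (K−S)⁺=0.4200, hold=11.2621 ⇒ V=11.2621 continue | (k=6,j=4): S=202.8176, (K−S)⁺=0.0000, hold=0.0000 ⇒ V=0.0000 continue | (k=6,j=5): S=285.6002, (K−S)⁺=0.0000, hold=0.0000 ⇒ V=0.0000 continue | (k=6,j=6): S=402.1715, (K−S)⁺=0.0000, hold=0.0000 ⇒ V=0.0000 continue  boundary S*=102.2822
step 5: (k=5,j=0): S=61.2098, (K−S)⁺=83.2402, hold=80.9527 ⇒ V=83.2402 exercise | (k=5,j=1): S=86.1934, (K−S)⁺=58.2566, hold=55.9692 ⇒ V=58.2566 exercise | (k=5,j=2): S=121.3743, (K−S)⁺=23.0757, hold=26.1672 ⇒ V=26.1672 continue | (k=5,j=3): S=170.9147, (K−S)⁺=0.0000, hold=5.4964 ⇒ V=5.4964 continue | (k=5,j=4): S=240.6756, (K−S)⁺=0.0000, hold=0.0000 ⇒ V=0.0000 continue | (k=5,j=5): S=338.9104, (K−S)⁺=0.0000, hold=0.0000 ⇒ V=0.0000 continue  boundary S*=86.1934
step 4: (k=4,j=0): S=72.6352, (K−S)⁺=71.8148, hold=69.5273 ⇒ V=71.8148 exercise | (k=4,j=1): S=102.2822, (K−S)⁺=42.1678, hold=41.4140 ⇒ V=42.1678 exercise | (k=4,j=2): S=144.0300, (K−S)⁺=0.4200, hold=15.4977 ⇒ V=15.4977 continue | (k=4,j=3): S=202.8176, (K−S)⁺=0.0000, hold=2.6825 ⇒ V=2.6825 continue | (k=4,j=4): S=285.6002, (K−S)⁺=0.0000, hold=0.0000 ⇒ V=0.0000 continue  boundary S*=102.2822
step 3: (k=3,j=0): S=86.1934, (K−S)⁺=58.2566, hold=55.9692 ⇒ V=58.2566 exercise | (k=3,j=1): S=121.3743, (K−S)⁺=23.0757, hold=28.2686 ⇒ V=28.2686 continue | (k=3,j=2): S=170.9147, (K−S)⁺=0.0000, hold=8.8945 ⇒ V=8.8945 continue | (k=3,j=3): S=240.6756, (K−S)⁺=0.0000, hold=1.3092 ⇒ V=1.3092 continue  boundary S*=86.1934
step 2: (k=2,j=0): S=102.2822, (K−S)⁺=42.1678, hold=42.4565 ⇒ V=42.4565 continue | (k=2,j=1): S=144.0300, (K−S)⁺=0.4200, hold=18.2091 ⇒ V=18.2091 continue | (k=2,j=2): S=202.8176, (K−S)⁺=0.0000, hold=4.9904 ⇒ V=4.9904 continue  boundary S*=-
step 1: (k=1,j=0): S=121.3743, (K−S)⁺=23.0757, hold=29.7546 ⇒ V=29.7546 continue | (k=1,j=1): S=170.9147, (K−S)⁺=0.0000, hold=11.3627 ⇒ V=11.3627 continue  boundary S*=-
step 0: (k=0,j=0): S=144.0300, (K−S)⁺=0.4200, hold=20.1589 ⇒ V=20.1589 continue  boundary S*=-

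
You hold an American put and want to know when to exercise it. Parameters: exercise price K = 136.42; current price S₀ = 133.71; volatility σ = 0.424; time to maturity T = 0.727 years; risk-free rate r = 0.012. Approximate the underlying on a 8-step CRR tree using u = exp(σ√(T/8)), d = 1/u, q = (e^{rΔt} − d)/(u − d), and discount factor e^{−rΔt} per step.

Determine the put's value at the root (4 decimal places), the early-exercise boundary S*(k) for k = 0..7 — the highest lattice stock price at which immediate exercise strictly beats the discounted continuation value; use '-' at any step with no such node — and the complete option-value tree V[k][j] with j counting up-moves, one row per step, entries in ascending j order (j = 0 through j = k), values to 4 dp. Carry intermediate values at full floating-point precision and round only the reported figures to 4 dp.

params: Δt=0.09087 u=1.13634 d=0.88001 q=0.47235 e^(-rΔt)=0.99891
t_8 payoffs: 88.3269 74.3184 56.2294 32.8716 2.7100 0.0000 0.0000 0.0000 0.0000
t_7: node(7,0) S=54.6503 payoff=81.7697 vs cont=81.6210 → 81.7697 [stop]  node(7,1) S=70.5689 payoff=65.8511 vs cont=65.7024 → 65.8511 [stop]  node(7,2) S=91.1241 payoff=45.2959 vs cont=45.1472 → 45.2959 [stop]  node(7,3) S=117.6667 payoff=18.7533 vs cont=18.6046 → 18.7533 [stop]  node(7,4) S=151.9407 payoff=0.0000 vs cont=1.4284 → 1.4284 [wait]  node(7,5) S=196.1979 payoff=0.0000 vs cont=0.0000 → 0.0000 [wait]  node(7,6) S=253.3463 payoff=0.0000 vs cont=0.0000 → 0.0000 [wait]  node(7,7) S=327.1410 payoff=0.0000 vs cont=0.0000 → 0.0000 [wait]  ⇒ S*(7)=117.6667
t_6: node(6,0) S=62.1016 payoff=74.3184 vs cont=74.1697 → 74.3184 [stop]  node(6,1) S=80.1906 payoff=56.2294 vs cont=56.0807 → 56.2294 [stop]  node(6,2) S=103.5484 payoff=32.8716 vs cont=32.7229 → 32.8716 [stop]  node(6,3) S=133.7100 payoff=2.7100 vs cont=10.5584 → 10.5584 [wait]  node(6,4) S=172.6570 payoff=0.0000 vs cont=0.7529 → 0.7529 [wait]  node(6,5) S=222.9485 payoff=0.0000 vs cont=0.0000 → 0.0000 [wait]  node(6,6) S=287.8888 payoff=0.0000 vs cont=0.0000 → 0.0000 [wait]  ⇒ S*(6)=103.5484
t_5: node(5,0) S=70.5689 payoff=65.8511 vs cont=65.7024 → 65.8511 [stop]  node(5,1) S=91.1241 payoff=45.2959 vs cont=45.1472 → 45.2959 [stop]  node(5,2) S=117.6667 payoff=18.7533 vs cont=22.3077 → 22.3077 [wait]  node(5,3) S=151.9407 payoff=0.0000 vs cont=5.9203 → 5.9203 [wait]  node(5,4) S=196.1979 payoff=0.0000 vs cont=0.3968 → 0.3968 [wait]  node(5,5) S=253.3463 payoff=0.0000 vs cont=0.0000 → 0.0000 [wait]  ⇒ S*(5)=91.1241
t_4: node(4,0) S=80.1906 payoff=56.2294 vs cont=56.0807 → 56.2294 [stop]  node(4,1) S=103.5484 payoff=32.8716 vs cont=34.4000 → 34.4000 [wait]  node(4,2) S=133.7100 payoff=2.7100 vs cont=14.5513 → 14.5513 [wait]  node(4,3) S=172.6570 payoff=0.0000 vs cont=3.3077 → 3.3077 [wait]  node(4,4) S=222.9485 payoff=0.0000 vs cont=0.2092 → 0.2092 [wait]  ⇒ S*(4)=80.1906
t_3: node(3,0) S=91.1241 payoff=45.2959 vs cont=45.8683 → 45.8683 [wait]  node(3,1) S=117.6667 payoff=18.7533 vs cont=24.9973 → 24.9973 [wait]  node(3,2) S=151.9407 payoff=0.0000 vs cont=9.2304 → 9.2304 [wait]  node(3,3) S=196.1979 payoff=0.0000 vs cont=1.8421 → 1.8421 [wait]  ⇒ S*(3)=-
t_2: node(2,0) S=103.5484 payoff=32.8716 vs cont=35.9707 → 35.9707 [wait]  node(2,1) S=133.7100 payoff=2.7100 vs cont=17.5307 → 17.5307 [wait]  node(2,2) S=172.6570 payoff=0.0000 vs cont=5.7343 → 5.7343 [wait]  ⇒ S*(2)=-
t_1: node(1,0) S=117.6667 payoff=18.7533 vs cont=27.2309 → 27.2309 [wait]  node(1,1) S=151.9407 payoff=0.0000 vs cont=11.9457 → 11.9457 [wait]  ⇒ S*(1)=-
t_0: node(0,0) S=133.7100 payoff=2.7100 vs cont=19.9892 → 19.9892 [wait]  ⇒ S*(0)=-

price = 19.9892
boundary = - - - - 80.1906 91.1241 103.5484 117.6667
tree:
19.9892
27.2309 11.9457
35.9707 17.5307 5.7343
45.8683 24.9973 9.2304 1.8421
56.2294 34.4000 14.5513 3.3077 0.2092
65.8511 45.2959 22.3077 5.9203 0.3968 0.0000
74.3184 56.2294 32.8716 10.5584 0.7529 0.0000 0.0000
81.7697 65.8511 45.2959 18.7533 1.4284 0.0000 0.0000 0.0000
88.3269 74.3184 56.2294 32.8716 2.7100 0.0000 0.0000 0.0000 0.0000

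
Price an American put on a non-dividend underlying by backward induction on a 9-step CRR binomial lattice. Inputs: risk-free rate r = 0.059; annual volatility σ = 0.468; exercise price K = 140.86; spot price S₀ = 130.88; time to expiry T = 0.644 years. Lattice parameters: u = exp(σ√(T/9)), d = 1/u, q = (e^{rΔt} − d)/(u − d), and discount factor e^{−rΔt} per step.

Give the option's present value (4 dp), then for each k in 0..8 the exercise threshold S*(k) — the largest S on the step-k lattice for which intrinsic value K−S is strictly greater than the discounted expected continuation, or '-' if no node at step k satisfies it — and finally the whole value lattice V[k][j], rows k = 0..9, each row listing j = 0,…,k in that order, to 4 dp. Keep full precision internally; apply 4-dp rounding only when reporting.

price = 23.1301
boundary = - - - 89.9013 79.3226 89.9013 101.8908 89.9013 101.8908
tree:
23.1301
31.0452 14.9469
40.4321 21.3719 8.2710
50.9587 29.6332 12.8067 3.5383
61.5374 39.6520 19.2784 6.0627 0.8951
70.8713 50.9587 28.0200 10.1861 1.7474 0.0000
79.1069 61.5374 38.9692 16.6654 3.4113 0.0000 0.0000
86.3734 70.8713 50.9587 26.2480 6.6595 0.0000 0.0000 0.0000
92.7848 79.1069 61.5374 38.9692 13.0009 0.0000 0.0000 0.0000 0.0000
98.4418 86.3734 70.8713 50.9587 25.3807 0.0000 0.0000 0.0000 0.0000 0.0000

params: Δt=0.07156 u=1.13336 d=0.88233 q=0.48560 e^(-rΔt)=0.99579
t_9 payoffs: 98.4418 86.3734 70.8713 50.9587 25.3807 0.0000 0.0000 0.0000 0.0000 0.0000
t_8: node(8,0) S=48.0752 payoff=92.7848 vs cont=92.1914 → 92.7848 [stop]  node(8,1) S=61.7531 payoff=79.1069 vs cont=78.5135 → 79.1069 [stop]  node(8,2) S=79.3226 payoff=61.5374 vs cont=60.9440 → 61.5374 [stop]  node(8,3) S=101.8908 payoff=38.9692 vs cont=38.3757 → 38.9692 [stop]  node(8,4) S=130.8800 payoff=9.9800 vs cont=13.0009 → 13.0009 [wait]  node(8,5) S=168.1169 payoff=0.0000 vs cont=0.0000 → 0.0000 [wait]  node(8,6) S=215.9482 payoff=0.0000 vs cont=0.0000 → 0.0000 [wait]  node(8,7) S=277.3880 payoff=0.0000 vs cont=0.0000 → 0.0000 [wait]  node(8,8) S=356.3082 payoff=0.0000 vs cont=0.0000 → 0.0000 [wait]  ⇒ S*(8)=101.8908
t_7: node(7,0) S=54.4866 payoff=86.3734 vs cont=85.7800 → 86.3734 [stop]  node(7,1) S=69.9887 payoff=70.8713 vs cont=70.2779 → 70.8713 [stop]  node(7,2) S=89.9013 payoff=50.9587 vs cont=50.3652 → 50.9587 [stop]  node(7,3) S=115.4793 payoff=25.3807 vs cont=26.2480 → 26.2480 [wait]  node(7,4) S=148.3346 payoff=0.0000 vs cont=6.6595 → 6.6595 [wait]  node(7,5) S=190.5375 payoff=0.0000 vs cont=0.0000 → 0.0000 [wait]  node(7,6) S=244.7477 payoff=0.0000 vs cont=0.0000 → 0.0000 [wait]  node(7,7) S=314.3813 payoff=0.0000 vs cont=0.0000 → 0.0000 [wait]  ⇒ S*(7)=89.9013
t_6: node(6,0) S=61.7531 payoff=79.1069 vs cont=78.5135 → 79.1069 [stop]  node(6,1) S=79.3226 payoff=61.5374 vs cont=60.9440 → 61.5374 [stop]  node(6,2) S=101.8908 payoff=38.9692 vs cont=38.7951 → 38.9692 [stop]  node(6,3) S=130.8800 payoff=9.9800 vs cont=16.6654 → 16.6654 [wait]  node(6,4) S=168.1169 payoff=0.0000 vs cont=3.4113 → 3.4113 [wait]  node(6,5) S=215.9482 payoff=0.0000 vs cont=0.0000 → 0.0000 [wait]  node(6,6) S=277.3880 payoff=0.0000 vs cont=0.0000 → 0.0000 [wait]  ⇒ S*(6)=101.8908
t_5: node(5,0) S=69.9887 payoff=70.8713 vs cont=70.2779 → 70.8713 [stop]  node(5,1) S=89.9013 payoff=50.9587 vs cont=50.3652 → 50.9587 [stop]  node(5,2) S=115.4793 payoff=25.3807 vs cont=28.0200 → 28.0200 [wait]  node(5,3) S=148.3346 payoff=0.0000 vs cont=10.1861 → 10.1861 [wait]  node(5,4) S=190.5375 payoff=0.0000 vs cont=1.7474 → 1.7474 [wait]  node(5,5) S=244.7477 payoff=0.0000 vs cont=0.0000 → 0.0000 [wait]  ⇒ S*(5)=89.9013
t_4: node(4,0) S=79.3226 payoff=61.5374 vs cont=60.9440 → 61.5374 [stop]  node(4,1) S=101.8908 payoff=38.9692 vs cont=39.6520 → 39.6520 [wait]  node(4,2) S=130.8800 payoff=9.9800 vs cont=19.2784 → 19.2784 [wait]  node(4,3) S=168.1169 payoff=0.0000 vs cont=6.0627 → 6.0627 [wait]  node(4,4) S=215.9482 payoff=0.0000 vs cont=0.8951 → 0.8951 [wait]  ⇒ S*(4)=79.3226
t_3: node(3,0) S=89.9013 payoff=50.9587 vs cont=50.6954 → 50.9587 [stop]  node(3,1) S=115.4793 payoff=25.3807 vs cont=29.6332 → 29.6332 [wait]  node(3,2) S=148.3346 payoff=0.0000 vs cont=12.8067 → 12.8067 [wait]  node(3,3) S=190.5375 payoff=0.0000 vs cont=3.5383 → 3.5383 [wait]  ⇒ S*(3)=89.9013
t_2: node(2,0) S=101.8908 payoff=38.9692 vs cont=40.4321 → 40.4321 [wait]  node(2,1) S=130.8800 payoff=9.9800 vs cont=21.3719 → 21.3719 [wait]  node(2,2) S=168.1169 payoff=0.0000 vs cont=8.2710 → 8.2710 [wait]  ⇒ S*(2)=-
t_1: node(1,0) S=115.4793 payoff=25.3807 vs cont=31.0452 → 31.0452 [wait]  node(1,1) S=148.3346 payoff=0.0000 vs cont=14.9469 → 14.9469 [wait]  ⇒ S*(1)=-
t_0: node(0,0) S=130.8800 payoff=9.9800 vs cont=23.1301 → 23.1301 [wait]  ⇒ S*(0)=-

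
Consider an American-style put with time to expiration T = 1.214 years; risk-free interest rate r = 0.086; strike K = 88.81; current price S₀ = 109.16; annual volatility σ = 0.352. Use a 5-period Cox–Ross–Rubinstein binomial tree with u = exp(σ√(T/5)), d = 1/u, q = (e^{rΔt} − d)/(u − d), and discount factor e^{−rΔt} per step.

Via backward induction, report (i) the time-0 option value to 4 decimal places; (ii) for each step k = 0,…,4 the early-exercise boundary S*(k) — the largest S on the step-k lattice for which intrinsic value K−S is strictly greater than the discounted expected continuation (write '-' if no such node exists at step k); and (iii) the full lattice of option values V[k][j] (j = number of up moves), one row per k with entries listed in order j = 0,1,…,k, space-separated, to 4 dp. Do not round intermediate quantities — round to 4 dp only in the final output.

price = 4.3991
boundary = - - - 64.8757 77.1630
tree:
4.3991
7.9866 1.2306
14.1044 2.6031 0.0000
23.9343 5.5062 0.0000 0.0000
34.2650 11.6470 0.0000 0.0000 0.0000
42.9506 23.9343 0.0000 0.0000 0.0000 0.0000

params: Δt=0.24280 u=1.18940 d=0.84076 q=0.51727 e^(-rΔt)=0.97934
t_5 payoffs: 42.9506 23.9343 0.0000 0.0000 0.0000 0.0000
t_4: node(4,0) S=54.5450 payoff=34.2650 vs cont=32.4298 → 34.2650 [stop]  node(4,1) S=77.1630 payoff=11.6470 vs cont=11.3151 → 11.6470 [stop]  node(4,2) S=109.1600 payoff=0.0000 vs cont=0.0000 → 0.0000 [wait]  node(4,3) S=154.4250 payoff=0.0000 vs cont=0.0000 → 0.0000 [wait]  node(4,4) S=218.4600 payoff=0.0000 vs cont=0.0000 → 0.0000 [wait]  ⇒ S*(4)=77.1630
t_3: node(3,0) S=64.8757 payoff=23.9343 vs cont=22.0991 → 23.9343 [stop]  node(3,1) S=91.7775 payoff=0.0000 vs cont=5.5062 → 5.5062 [wait]  node(3,2) S=129.8347 payoff=0.0000 vs cont=0.0000 → 0.0000 [wait]  node(3,3) S=183.6728 payoff=0.0000 vs cont=0.0000 → 0.0000 [wait]  ⇒ S*(3)=64.8757
t_2: node(2,0) S=77.1630 payoff=11.6470 vs cont=14.1044 → 14.1044 [wait]  node(2,1) S=109.1600 payoff=0.0000 vs cont=2.6031 → 2.6031 [wait]  node(2,2) S=154.4250 payoff=0.0000 vs cont=0.0000 → 0.0000 [wait]  ⇒ S*(2)=-
t_1: node(1,0) S=91.7775 payoff=0.0000 vs cont=7.9866 → 7.9866 [wait]  node(1,1) S=129.8347 payoff=0.0000 vs cont=1.2306 → 1.2306 [wait]  ⇒ S*(1)=-
t_0: node(0,0) S=109.1600 payoff=0.0000 vs cont=4.3991 → 4.3991 [wait]  ⇒ S*(0)=-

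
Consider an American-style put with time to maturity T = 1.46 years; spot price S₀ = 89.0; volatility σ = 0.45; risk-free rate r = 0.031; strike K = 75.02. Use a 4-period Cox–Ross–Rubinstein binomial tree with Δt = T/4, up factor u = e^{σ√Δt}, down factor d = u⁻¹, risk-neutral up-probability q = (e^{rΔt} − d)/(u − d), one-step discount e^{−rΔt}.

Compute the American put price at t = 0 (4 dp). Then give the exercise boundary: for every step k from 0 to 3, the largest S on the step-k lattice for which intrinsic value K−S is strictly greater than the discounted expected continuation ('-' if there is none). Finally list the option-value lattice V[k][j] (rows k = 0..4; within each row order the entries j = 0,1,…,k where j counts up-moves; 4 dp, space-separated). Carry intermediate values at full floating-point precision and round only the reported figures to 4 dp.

Δt=0.36500, u=1.31241, d=0.76195, q=0.45312, disc=e^(-rΔt)=0.98875
k=4 terminal: V=max(K-S,0) → 45.0211 23.3489 0.0000 0.0000 0.0000
k=3: j=0 S=39.3710 intr=35.6490 cont=34.8049 V=35.6490[EX]; j=1 S=67.8139 intr=7.2061 cont=12.6253 V=12.6253[hold]; j=2 S=116.8049 intr=0.0000 cont=0.0000 V=0.0000[hold]; j=3 S=201.1884 intr=0.0000 cont=0.0000 V=0.0000[hold]  S*(3)=39.3710
k=2: j=0 S=51.6711 intr=23.3489 cont=24.9328 V=24.9328[hold]; j=1 S=89.0000 intr=0.0000 cont=6.8269 V=6.8269[hold]; j=2 S=153.2964 intr=0.0000 cont=0.0000 V=0.0000[hold]  S*(2)=-
k=1: j=0 S=67.8139 intr=7.2061 cont=16.5404 V=16.5404[hold]; j=1 S=116.8049 intr=0.0000 cont=3.6915 V=3.6915[hold]  S*(1)=-
k=0: j=0 S=89.0000 intr=0.0000 cont=10.5977 V=10.5977[hold]  S*(0)=-

price = 10.5977
boundary = - - - 39.3710
tree:
10.5977
16.5404 3.6915
24.9328 6.8269 0.0000
35.6490 12.6253 0.0000 0.0000
45.0211 23.3489 0.0000 0.0000 0.0000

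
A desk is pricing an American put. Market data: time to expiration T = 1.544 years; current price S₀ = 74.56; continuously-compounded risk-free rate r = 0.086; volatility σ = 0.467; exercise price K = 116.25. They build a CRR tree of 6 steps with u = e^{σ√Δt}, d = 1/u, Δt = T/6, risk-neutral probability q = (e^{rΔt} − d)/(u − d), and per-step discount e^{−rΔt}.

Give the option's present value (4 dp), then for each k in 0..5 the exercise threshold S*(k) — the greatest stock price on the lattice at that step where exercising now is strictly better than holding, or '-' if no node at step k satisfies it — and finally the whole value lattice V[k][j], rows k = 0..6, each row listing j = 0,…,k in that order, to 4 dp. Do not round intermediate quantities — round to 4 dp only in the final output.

price = 42.2968
boundary = - 58.8331 74.5600 58.8331 74.5600 94.4910
tree:
42.2968
57.4169 28.3632
69.8266 41.6900 15.6731
79.6187 57.4169 26.0857 5.4604
87.3453 69.8266 41.6900 10.9002 0.0000
93.4422 79.6187 57.4169 21.7590 0.0000 0.0000
98.2530 87.3453 69.8266 41.6900 0.0000 0.0000 0.0000

Δt=0.25733, u=1.26731, d=0.78907, q=0.48784, disc=e^(-rΔt)=0.97811
k=6 terminal: V=max(K-S,0) → 98.2530 87.3453 69.8266 41.6900 0.0000 0.0000 0.0000
k=5: j=0 S=22.8078 intr=93.4422 cont=90.8977 V=93.4422[EX]; j=1 S=36.6313 intr=79.6187 cont=77.0742 V=79.6187[EX]; j=2 S=58.8331 intr=57.4169 cont=54.8725 V=57.4169[EX]; j=3 S=94.4910 intr=21.7590 cont=20.8846 V=21.7590[EX]; j=4 S=151.7605 intr=0.0000 cont=0.0000 V=0.0000[hold]; j=5 S=243.7404 intr=0.0000 cont=0.0000 V=0.0000[hold]  S*(5)=94.4910
k=4: j=0 S=28.9047 intr=87.3453 cont=84.8009 V=87.3453[EX]; j=1 S=46.4234 intr=69.8266 cont=67.2821 V=69.8266[EX]; j=2 S=74.5600 intr=41.6900 cont=39.1456 V=41.6900[EX]; j=3 S=119.7497 intr=0.0000 cont=10.9002 V=10.9002[hold]; j=4 S=192.3283 intr=0.0000 cont=0.0000 V=0.0000[hold]  S*(4)=74.5600
k=3: j=0 S=36.6313 intr=79.6187 cont=77.0742 V=79.6187[EX]; j=1 S=58.8331 intr=57.4169 cont=54.8725 V=57.4169[EX]; j=2 S=94.4910 intr=21.7590 cont=26.0857 V=26.0857[hold]; j=3 S=151.7605 intr=0.0000 cont=5.4604 V=5.4604[hold]  S*(3)=58.8331
k=2: j=0 S=46.4234 intr=69.8266 cont=67.2821 V=69.8266[EX]; j=1 S=74.5600 intr=41.6900 cont=41.2101 V=41.6900[EX]; j=2 S=119.7497 intr=0.0000 cont=15.6731 V=15.6731[hold]  S*(2)=74.5600
k=1: j=0 S=58.8331 intr=57.4169 cont=54.8725 V=57.4169[EX]; j=1 S=94.4910 intr=21.7590 cont=28.3632 V=28.3632[hold]  S*(1)=58.8331
k=0: j=0 S=74.5600 intr=41.6900 cont=42.2968 V=42.2968[hold]  S*(0)=-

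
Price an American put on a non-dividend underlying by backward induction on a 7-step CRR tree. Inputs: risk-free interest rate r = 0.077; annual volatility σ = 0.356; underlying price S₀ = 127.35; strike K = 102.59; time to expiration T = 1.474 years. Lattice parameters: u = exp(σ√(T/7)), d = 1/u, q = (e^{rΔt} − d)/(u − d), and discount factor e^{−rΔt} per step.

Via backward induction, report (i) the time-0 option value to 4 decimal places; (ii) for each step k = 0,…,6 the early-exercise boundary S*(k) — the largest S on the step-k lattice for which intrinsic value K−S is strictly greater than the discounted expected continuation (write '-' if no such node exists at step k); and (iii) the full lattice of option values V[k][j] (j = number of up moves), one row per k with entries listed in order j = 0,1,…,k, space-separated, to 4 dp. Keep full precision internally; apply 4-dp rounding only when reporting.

price = 6.2809
boundary = - - - - 66.2538 78.0114 66.2538
tree:
6.2809
10.2723 2.6332
16.3083 4.7810 0.6464
24.9374 8.5101 1.3382 0.0000
36.3362 14.7451 2.7703 0.0000 0.0000
46.3217 24.5786 5.7350 0.0000 0.0000 0.0000
54.8022 36.3362 11.8726 0.0000 0.0000 0.0000 0.0000
62.0046 46.3217 24.5786 0.0000 0.0000 0.0000 0.0000 0.0000

params: Δt=0.21057 u=1.17746 d=0.84928 q=0.50906 e^(-rΔt)=0.98392
t_7 payoffs: 62.0046 46.3217 24.5786 0.0000 0.0000 0.0000 0.0000 0.0000
t_6: node(6,0) S=47.7878 payoff=54.8022 vs cont=53.1522 → 54.8022 [stop]  node(6,1) S=66.2538 payoff=36.3362 vs cont=34.6862 → 36.3362 [stop]  node(6,2) S=91.8555 payoff=10.7345 vs cont=11.8726 → 11.8726 [wait]  node(6,3) S=127.3500 payoff=0.0000 vs cont=0.0000 → 0.0000 [wait]  node(6,4) S=176.5603 payoff=0.0000 vs cont=0.0000 → 0.0000 [wait]  node(6,5) S=244.7862 payoff=0.0000 vs cont=0.0000 → 0.0000 [wait]  node(6,6) S=339.3759 payoff=0.0000 vs cont=0.0000 → 0.0000 [wait]  ⇒ S*(6)=66.2538
t_5: node(5,0) S=56.2683 payoff=46.3217 vs cont=44.6717 → 46.3217 [stop]  node(5,1) S=78.0114 payoff=24.5786 vs cont=23.4987 → 24.5786 [stop]  node(5,2) S=108.1563 payoff=0.0000 vs cont=5.7350 → 5.7350 [wait]  node(5,3) S=149.9498 payoff=0.0000 vs cont=0.0000 → 0.0000 [wait]  node(5,4) S=207.8930 payoff=0.0000 vs cont=0.0000 → 0.0000 [wait]  node(5,5) S=288.2265 payoff=0.0000 vs cont=0.0000 → 0.0000 [wait]  ⇒ S*(5)=78.0114
t_4: node(4,0) S=66.2538 payoff=36.3362 vs cont=34.6862 → 36.3362 [stop]  node(4,1) S=91.8555 payoff=10.7345 vs cont=14.7451 → 14.7451 [wait]  node(4,2) S=127.3500 payoff=0.0000 vs cont=2.7703 → 2.7703 [wait]  node(4,3) S=176.5603 payoff=0.0000 vs cont=0.0000 → 0.0000 [wait]  node(4,4) S=244.7862 payoff=0.0000 vs cont=0.0000 → 0.0000 [wait]  ⇒ S*(4)=66.2538
t_3: node(3,0) S=78.0114 payoff=24.5786 vs cont=24.9374 → 24.9374 [wait]  node(3,1) S=108.1563 payoff=0.0000 vs cont=8.5101 → 8.5101 [wait]  node(3,2) S=149.9498 payoff=0.0000 vs cont=1.3382 → 1.3382 [wait]  node(3,3) S=207.8930 payoff=0.0000 vs cont=0.0000 → 0.0000 [wait]  ⇒ S*(3)=-
t_2: node(2,0) S=91.8555 payoff=10.7345 vs cont=16.3083 → 16.3083 [wait]  node(2,1) S=127.3500 payoff=0.0000 vs cont=4.7810 → 4.7810 [wait]  node(2,2) S=176.5603 payoff=0.0000 vs cont=0.6464 → 0.6464 [wait]  ⇒ S*(2)=-
t_1: node(1,0) S=108.1563 payoff=0.0000 vs cont=10.2723 → 10.2723 [wait]  node(1,1) S=149.9498 payoff=0.0000 vs cont=2.6332 → 2.6332 [wait]  ⇒ S*(1)=-
t_0: node(0,0) S=127.3500 payoff=0.0000 vs cont=6.2809 → 6.2809 [wait]  ⇒ S*(0)=-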